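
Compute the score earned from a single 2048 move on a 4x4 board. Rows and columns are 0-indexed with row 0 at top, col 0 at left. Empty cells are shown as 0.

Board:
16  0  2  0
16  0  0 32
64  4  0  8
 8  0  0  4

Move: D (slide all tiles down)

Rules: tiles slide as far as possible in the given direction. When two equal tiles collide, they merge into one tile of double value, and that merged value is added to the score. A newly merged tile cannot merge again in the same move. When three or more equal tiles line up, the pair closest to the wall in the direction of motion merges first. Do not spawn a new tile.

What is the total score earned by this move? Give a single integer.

Answer: 32

Derivation:
Slide down:
col 0: [16, 16, 64, 8] -> [0, 32, 64, 8]  score +32 (running 32)
col 1: [0, 0, 4, 0] -> [0, 0, 0, 4]  score +0 (running 32)
col 2: [2, 0, 0, 0] -> [0, 0, 0, 2]  score +0 (running 32)
col 3: [0, 32, 8, 4] -> [0, 32, 8, 4]  score +0 (running 32)
Board after move:
 0  0  0  0
32  0  0 32
64  0  0  8
 8  4  2  4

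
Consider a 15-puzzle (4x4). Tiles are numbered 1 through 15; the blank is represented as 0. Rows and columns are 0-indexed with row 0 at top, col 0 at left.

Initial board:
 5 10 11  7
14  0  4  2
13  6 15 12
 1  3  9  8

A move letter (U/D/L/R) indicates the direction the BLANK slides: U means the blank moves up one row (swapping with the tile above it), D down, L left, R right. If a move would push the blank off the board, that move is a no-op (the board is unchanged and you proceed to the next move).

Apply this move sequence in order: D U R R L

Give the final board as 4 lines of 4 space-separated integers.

Answer:  5 10 11  7
14  4  0  2
13  6 15 12
 1  3  9  8

Derivation:
After move 1 (D):
 5 10 11  7
14  6  4  2
13  0 15 12
 1  3  9  8

After move 2 (U):
 5 10 11  7
14  0  4  2
13  6 15 12
 1  3  9  8

After move 3 (R):
 5 10 11  7
14  4  0  2
13  6 15 12
 1  3  9  8

After move 4 (R):
 5 10 11  7
14  4  2  0
13  6 15 12
 1  3  9  8

After move 5 (L):
 5 10 11  7
14  4  0  2
13  6 15 12
 1  3  9  8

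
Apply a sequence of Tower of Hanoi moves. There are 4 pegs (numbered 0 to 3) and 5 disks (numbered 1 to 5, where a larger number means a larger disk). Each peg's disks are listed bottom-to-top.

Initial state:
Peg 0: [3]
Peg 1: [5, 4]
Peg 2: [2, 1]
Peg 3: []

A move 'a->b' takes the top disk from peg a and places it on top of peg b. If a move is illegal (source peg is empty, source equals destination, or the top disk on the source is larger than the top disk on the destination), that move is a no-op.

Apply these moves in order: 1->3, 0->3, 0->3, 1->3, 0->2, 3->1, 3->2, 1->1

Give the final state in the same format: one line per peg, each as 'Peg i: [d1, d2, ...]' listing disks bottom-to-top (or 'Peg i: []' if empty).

Answer: Peg 0: []
Peg 1: [5, 3]
Peg 2: [2, 1]
Peg 3: [4]

Derivation:
After move 1 (1->3):
Peg 0: [3]
Peg 1: [5]
Peg 2: [2, 1]
Peg 3: [4]

After move 2 (0->3):
Peg 0: []
Peg 1: [5]
Peg 2: [2, 1]
Peg 3: [4, 3]

After move 3 (0->3):
Peg 0: []
Peg 1: [5]
Peg 2: [2, 1]
Peg 3: [4, 3]

After move 4 (1->3):
Peg 0: []
Peg 1: [5]
Peg 2: [2, 1]
Peg 3: [4, 3]

After move 5 (0->2):
Peg 0: []
Peg 1: [5]
Peg 2: [2, 1]
Peg 3: [4, 3]

After move 6 (3->1):
Peg 0: []
Peg 1: [5, 3]
Peg 2: [2, 1]
Peg 3: [4]

After move 7 (3->2):
Peg 0: []
Peg 1: [5, 3]
Peg 2: [2, 1]
Peg 3: [4]

After move 8 (1->1):
Peg 0: []
Peg 1: [5, 3]
Peg 2: [2, 1]
Peg 3: [4]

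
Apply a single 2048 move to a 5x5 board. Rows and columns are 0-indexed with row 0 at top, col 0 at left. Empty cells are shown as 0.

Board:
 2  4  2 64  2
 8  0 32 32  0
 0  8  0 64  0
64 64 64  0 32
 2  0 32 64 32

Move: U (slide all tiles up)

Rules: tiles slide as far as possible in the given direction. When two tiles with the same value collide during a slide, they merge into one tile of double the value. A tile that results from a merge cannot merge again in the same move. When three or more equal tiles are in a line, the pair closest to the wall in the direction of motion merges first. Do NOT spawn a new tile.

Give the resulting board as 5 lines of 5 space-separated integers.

Slide up:
col 0: [2, 8, 0, 64, 2] -> [2, 8, 64, 2, 0]
col 1: [4, 0, 8, 64, 0] -> [4, 8, 64, 0, 0]
col 2: [2, 32, 0, 64, 32] -> [2, 32, 64, 32, 0]
col 3: [64, 32, 64, 0, 64] -> [64, 32, 128, 0, 0]
col 4: [2, 0, 0, 32, 32] -> [2, 64, 0, 0, 0]

Answer:   2   4   2  64   2
  8   8  32  32  64
 64  64  64 128   0
  2   0  32   0   0
  0   0   0   0   0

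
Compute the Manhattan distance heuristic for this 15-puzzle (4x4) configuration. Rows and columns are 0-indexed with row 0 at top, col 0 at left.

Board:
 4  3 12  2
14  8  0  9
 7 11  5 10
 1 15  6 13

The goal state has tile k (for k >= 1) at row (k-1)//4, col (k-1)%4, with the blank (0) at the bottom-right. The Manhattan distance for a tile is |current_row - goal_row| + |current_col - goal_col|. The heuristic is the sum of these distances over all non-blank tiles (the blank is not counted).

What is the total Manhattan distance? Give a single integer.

Answer: 37

Derivation:
Tile 4: (0,0)->(0,3) = 3
Tile 3: (0,1)->(0,2) = 1
Tile 12: (0,2)->(2,3) = 3
Tile 2: (0,3)->(0,1) = 2
Tile 14: (1,0)->(3,1) = 3
Tile 8: (1,1)->(1,3) = 2
Tile 9: (1,3)->(2,0) = 4
Tile 7: (2,0)->(1,2) = 3
Tile 11: (2,1)->(2,2) = 1
Tile 5: (2,2)->(1,0) = 3
Tile 10: (2,3)->(2,1) = 2
Tile 1: (3,0)->(0,0) = 3
Tile 15: (3,1)->(3,2) = 1
Tile 6: (3,2)->(1,1) = 3
Tile 13: (3,3)->(3,0) = 3
Sum: 3 + 1 + 3 + 2 + 3 + 2 + 4 + 3 + 1 + 3 + 2 + 3 + 1 + 3 + 3 = 37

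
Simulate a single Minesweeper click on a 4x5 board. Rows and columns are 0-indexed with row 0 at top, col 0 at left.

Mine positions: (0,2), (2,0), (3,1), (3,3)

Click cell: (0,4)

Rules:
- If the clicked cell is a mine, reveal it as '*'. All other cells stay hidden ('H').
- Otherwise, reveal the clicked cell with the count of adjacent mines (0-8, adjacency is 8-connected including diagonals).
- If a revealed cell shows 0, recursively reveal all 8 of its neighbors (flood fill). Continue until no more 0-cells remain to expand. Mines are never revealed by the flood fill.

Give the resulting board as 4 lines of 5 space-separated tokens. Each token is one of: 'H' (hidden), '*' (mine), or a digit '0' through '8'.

H H H 1 0
H H H 1 0
H H H 1 1
H H H H H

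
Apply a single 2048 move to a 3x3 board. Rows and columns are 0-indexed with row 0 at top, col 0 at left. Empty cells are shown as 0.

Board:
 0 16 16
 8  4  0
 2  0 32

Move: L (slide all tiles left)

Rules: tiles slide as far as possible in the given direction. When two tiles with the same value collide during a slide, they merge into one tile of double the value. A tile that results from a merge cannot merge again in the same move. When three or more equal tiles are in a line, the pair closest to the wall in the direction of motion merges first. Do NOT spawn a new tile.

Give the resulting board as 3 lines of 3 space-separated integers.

Answer: 32  0  0
 8  4  0
 2 32  0

Derivation:
Slide left:
row 0: [0, 16, 16] -> [32, 0, 0]
row 1: [8, 4, 0] -> [8, 4, 0]
row 2: [2, 0, 32] -> [2, 32, 0]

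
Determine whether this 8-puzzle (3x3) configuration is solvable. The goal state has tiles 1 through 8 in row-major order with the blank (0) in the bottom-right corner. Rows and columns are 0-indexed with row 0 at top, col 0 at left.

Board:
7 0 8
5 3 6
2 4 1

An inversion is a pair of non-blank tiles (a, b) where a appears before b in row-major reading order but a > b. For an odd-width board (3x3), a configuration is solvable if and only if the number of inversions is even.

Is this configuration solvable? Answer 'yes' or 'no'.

Answer: no

Derivation:
Inversions (pairs i<j in row-major order where tile[i] > tile[j] > 0): 23
23 is odd, so the puzzle is not solvable.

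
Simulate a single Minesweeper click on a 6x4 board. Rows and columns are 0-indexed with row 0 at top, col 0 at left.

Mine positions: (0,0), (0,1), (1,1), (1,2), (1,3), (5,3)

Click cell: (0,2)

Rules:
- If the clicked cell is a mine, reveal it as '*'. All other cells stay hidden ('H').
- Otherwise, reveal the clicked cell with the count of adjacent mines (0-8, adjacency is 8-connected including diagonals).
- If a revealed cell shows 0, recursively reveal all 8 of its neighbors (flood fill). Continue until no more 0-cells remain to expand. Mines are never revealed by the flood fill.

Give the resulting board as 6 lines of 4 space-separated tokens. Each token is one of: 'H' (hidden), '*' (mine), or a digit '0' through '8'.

H H 4 H
H H H H
H H H H
H H H H
H H H H
H H H H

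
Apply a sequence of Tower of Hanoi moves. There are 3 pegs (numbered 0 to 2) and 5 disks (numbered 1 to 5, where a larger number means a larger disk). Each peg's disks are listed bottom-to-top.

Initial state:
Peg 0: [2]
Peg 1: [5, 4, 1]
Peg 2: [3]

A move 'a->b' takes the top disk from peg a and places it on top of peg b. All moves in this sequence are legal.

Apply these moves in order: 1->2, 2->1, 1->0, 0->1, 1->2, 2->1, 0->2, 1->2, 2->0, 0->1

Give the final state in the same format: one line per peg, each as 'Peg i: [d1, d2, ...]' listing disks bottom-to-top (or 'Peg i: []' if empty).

Answer: Peg 0: []
Peg 1: [5, 4, 1]
Peg 2: [3, 2]

Derivation:
After move 1 (1->2):
Peg 0: [2]
Peg 1: [5, 4]
Peg 2: [3, 1]

After move 2 (2->1):
Peg 0: [2]
Peg 1: [5, 4, 1]
Peg 2: [3]

After move 3 (1->0):
Peg 0: [2, 1]
Peg 1: [5, 4]
Peg 2: [3]

After move 4 (0->1):
Peg 0: [2]
Peg 1: [5, 4, 1]
Peg 2: [3]

After move 5 (1->2):
Peg 0: [2]
Peg 1: [5, 4]
Peg 2: [3, 1]

After move 6 (2->1):
Peg 0: [2]
Peg 1: [5, 4, 1]
Peg 2: [3]

After move 7 (0->2):
Peg 0: []
Peg 1: [5, 4, 1]
Peg 2: [3, 2]

After move 8 (1->2):
Peg 0: []
Peg 1: [5, 4]
Peg 2: [3, 2, 1]

After move 9 (2->0):
Peg 0: [1]
Peg 1: [5, 4]
Peg 2: [3, 2]

After move 10 (0->1):
Peg 0: []
Peg 1: [5, 4, 1]
Peg 2: [3, 2]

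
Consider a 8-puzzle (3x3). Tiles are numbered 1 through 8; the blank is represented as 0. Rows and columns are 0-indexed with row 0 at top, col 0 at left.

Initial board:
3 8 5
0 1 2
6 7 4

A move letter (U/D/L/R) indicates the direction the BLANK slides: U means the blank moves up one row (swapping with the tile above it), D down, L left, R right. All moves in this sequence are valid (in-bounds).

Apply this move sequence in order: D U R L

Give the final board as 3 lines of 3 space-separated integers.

After move 1 (D):
3 8 5
6 1 2
0 7 4

After move 2 (U):
3 8 5
0 1 2
6 7 4

After move 3 (R):
3 8 5
1 0 2
6 7 4

After move 4 (L):
3 8 5
0 1 2
6 7 4

Answer: 3 8 5
0 1 2
6 7 4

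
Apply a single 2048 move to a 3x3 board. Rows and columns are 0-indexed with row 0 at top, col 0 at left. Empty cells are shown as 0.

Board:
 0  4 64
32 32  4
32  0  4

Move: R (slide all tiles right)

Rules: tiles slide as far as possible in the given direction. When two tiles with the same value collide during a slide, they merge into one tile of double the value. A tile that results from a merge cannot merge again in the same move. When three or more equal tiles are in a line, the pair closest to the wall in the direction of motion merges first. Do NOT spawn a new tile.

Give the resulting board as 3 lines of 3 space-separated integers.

Slide right:
row 0: [0, 4, 64] -> [0, 4, 64]
row 1: [32, 32, 4] -> [0, 64, 4]
row 2: [32, 0, 4] -> [0, 32, 4]

Answer:  0  4 64
 0 64  4
 0 32  4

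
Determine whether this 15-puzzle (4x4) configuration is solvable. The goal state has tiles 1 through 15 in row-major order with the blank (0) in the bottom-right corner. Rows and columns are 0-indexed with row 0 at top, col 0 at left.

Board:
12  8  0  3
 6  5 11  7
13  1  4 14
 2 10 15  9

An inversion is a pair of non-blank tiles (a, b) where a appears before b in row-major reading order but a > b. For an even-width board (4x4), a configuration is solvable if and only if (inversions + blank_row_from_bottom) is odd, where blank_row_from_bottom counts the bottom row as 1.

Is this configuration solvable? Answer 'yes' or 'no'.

Answer: yes

Derivation:
Inversions: 47
Blank is in row 0 (0-indexed from top), which is row 4 counting from the bottom (bottom = 1).
47 + 4 = 51, which is odd, so the puzzle is solvable.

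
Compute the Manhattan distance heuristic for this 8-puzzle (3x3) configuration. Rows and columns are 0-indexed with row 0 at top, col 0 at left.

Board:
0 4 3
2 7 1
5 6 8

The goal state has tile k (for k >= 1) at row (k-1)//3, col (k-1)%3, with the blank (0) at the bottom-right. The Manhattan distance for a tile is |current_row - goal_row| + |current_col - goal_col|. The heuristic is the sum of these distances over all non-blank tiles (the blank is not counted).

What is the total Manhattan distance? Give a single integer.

Answer: 14

Derivation:
Tile 4: (0,1)->(1,0) = 2
Tile 3: (0,2)->(0,2) = 0
Tile 2: (1,0)->(0,1) = 2
Tile 7: (1,1)->(2,0) = 2
Tile 1: (1,2)->(0,0) = 3
Tile 5: (2,0)->(1,1) = 2
Tile 6: (2,1)->(1,2) = 2
Tile 8: (2,2)->(2,1) = 1
Sum: 2 + 0 + 2 + 2 + 3 + 2 + 2 + 1 = 14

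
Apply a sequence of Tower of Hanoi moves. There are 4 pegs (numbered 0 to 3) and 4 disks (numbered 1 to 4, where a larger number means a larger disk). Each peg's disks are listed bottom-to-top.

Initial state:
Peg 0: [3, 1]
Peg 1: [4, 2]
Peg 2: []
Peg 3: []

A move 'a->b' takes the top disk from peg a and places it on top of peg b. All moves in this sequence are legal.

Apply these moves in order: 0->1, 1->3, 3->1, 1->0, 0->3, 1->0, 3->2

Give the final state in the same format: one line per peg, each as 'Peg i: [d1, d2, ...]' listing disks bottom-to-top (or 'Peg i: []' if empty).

After move 1 (0->1):
Peg 0: [3]
Peg 1: [4, 2, 1]
Peg 2: []
Peg 3: []

After move 2 (1->3):
Peg 0: [3]
Peg 1: [4, 2]
Peg 2: []
Peg 3: [1]

After move 3 (3->1):
Peg 0: [3]
Peg 1: [4, 2, 1]
Peg 2: []
Peg 3: []

After move 4 (1->0):
Peg 0: [3, 1]
Peg 1: [4, 2]
Peg 2: []
Peg 3: []

After move 5 (0->3):
Peg 0: [3]
Peg 1: [4, 2]
Peg 2: []
Peg 3: [1]

After move 6 (1->0):
Peg 0: [3, 2]
Peg 1: [4]
Peg 2: []
Peg 3: [1]

After move 7 (3->2):
Peg 0: [3, 2]
Peg 1: [4]
Peg 2: [1]
Peg 3: []

Answer: Peg 0: [3, 2]
Peg 1: [4]
Peg 2: [1]
Peg 3: []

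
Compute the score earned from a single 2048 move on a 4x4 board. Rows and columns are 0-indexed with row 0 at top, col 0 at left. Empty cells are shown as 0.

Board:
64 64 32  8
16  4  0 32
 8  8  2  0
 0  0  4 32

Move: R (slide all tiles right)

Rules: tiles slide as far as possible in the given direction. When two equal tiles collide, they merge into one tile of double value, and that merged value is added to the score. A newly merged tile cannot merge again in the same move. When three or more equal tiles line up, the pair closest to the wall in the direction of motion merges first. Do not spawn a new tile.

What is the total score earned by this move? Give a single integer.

Slide right:
row 0: [64, 64, 32, 8] -> [0, 128, 32, 8]  score +128 (running 128)
row 1: [16, 4, 0, 32] -> [0, 16, 4, 32]  score +0 (running 128)
row 2: [8, 8, 2, 0] -> [0, 0, 16, 2]  score +16 (running 144)
row 3: [0, 0, 4, 32] -> [0, 0, 4, 32]  score +0 (running 144)
Board after move:
  0 128  32   8
  0  16   4  32
  0   0  16   2
  0   0   4  32

Answer: 144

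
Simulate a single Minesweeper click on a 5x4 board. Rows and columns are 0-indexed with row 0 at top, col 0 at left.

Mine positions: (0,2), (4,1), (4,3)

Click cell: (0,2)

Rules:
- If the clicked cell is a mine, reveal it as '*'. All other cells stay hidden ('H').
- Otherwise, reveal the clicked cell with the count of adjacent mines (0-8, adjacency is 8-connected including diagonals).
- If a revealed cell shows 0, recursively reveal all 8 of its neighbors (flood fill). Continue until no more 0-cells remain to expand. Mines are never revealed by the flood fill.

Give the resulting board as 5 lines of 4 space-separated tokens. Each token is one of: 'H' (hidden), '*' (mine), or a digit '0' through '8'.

H H * H
H H H H
H H H H
H H H H
H H H H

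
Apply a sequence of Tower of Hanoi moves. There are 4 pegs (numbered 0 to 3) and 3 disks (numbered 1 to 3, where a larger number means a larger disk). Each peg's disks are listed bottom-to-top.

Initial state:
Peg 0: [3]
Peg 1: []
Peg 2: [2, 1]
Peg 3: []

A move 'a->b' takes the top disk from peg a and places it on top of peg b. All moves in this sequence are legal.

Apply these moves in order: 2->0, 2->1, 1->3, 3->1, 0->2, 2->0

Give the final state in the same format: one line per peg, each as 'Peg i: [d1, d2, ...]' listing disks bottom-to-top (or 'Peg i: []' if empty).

After move 1 (2->0):
Peg 0: [3, 1]
Peg 1: []
Peg 2: [2]
Peg 3: []

After move 2 (2->1):
Peg 0: [3, 1]
Peg 1: [2]
Peg 2: []
Peg 3: []

After move 3 (1->3):
Peg 0: [3, 1]
Peg 1: []
Peg 2: []
Peg 3: [2]

After move 4 (3->1):
Peg 0: [3, 1]
Peg 1: [2]
Peg 2: []
Peg 3: []

After move 5 (0->2):
Peg 0: [3]
Peg 1: [2]
Peg 2: [1]
Peg 3: []

After move 6 (2->0):
Peg 0: [3, 1]
Peg 1: [2]
Peg 2: []
Peg 3: []

Answer: Peg 0: [3, 1]
Peg 1: [2]
Peg 2: []
Peg 3: []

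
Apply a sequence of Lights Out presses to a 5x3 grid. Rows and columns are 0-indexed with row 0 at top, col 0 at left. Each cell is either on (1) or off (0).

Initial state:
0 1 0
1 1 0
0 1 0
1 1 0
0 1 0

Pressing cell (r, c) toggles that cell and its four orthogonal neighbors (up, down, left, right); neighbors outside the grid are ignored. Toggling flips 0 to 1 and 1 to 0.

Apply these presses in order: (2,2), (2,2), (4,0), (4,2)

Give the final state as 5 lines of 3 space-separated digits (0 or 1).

After press 1 at (2,2):
0 1 0
1 1 1
0 0 1
1 1 1
0 1 0

After press 2 at (2,2):
0 1 0
1 1 0
0 1 0
1 1 0
0 1 0

After press 3 at (4,0):
0 1 0
1 1 0
0 1 0
0 1 0
1 0 0

After press 4 at (4,2):
0 1 0
1 1 0
0 1 0
0 1 1
1 1 1

Answer: 0 1 0
1 1 0
0 1 0
0 1 1
1 1 1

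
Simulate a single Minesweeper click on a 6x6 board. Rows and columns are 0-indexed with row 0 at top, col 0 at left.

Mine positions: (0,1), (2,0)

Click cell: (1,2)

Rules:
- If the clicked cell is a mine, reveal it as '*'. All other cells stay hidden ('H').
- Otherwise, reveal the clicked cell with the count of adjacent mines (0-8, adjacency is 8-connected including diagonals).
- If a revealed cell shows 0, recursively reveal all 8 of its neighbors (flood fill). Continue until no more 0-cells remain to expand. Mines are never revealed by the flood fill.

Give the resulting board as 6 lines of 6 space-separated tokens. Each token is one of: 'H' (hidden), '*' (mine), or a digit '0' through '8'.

H H H H H H
H H 1 H H H
H H H H H H
H H H H H H
H H H H H H
H H H H H H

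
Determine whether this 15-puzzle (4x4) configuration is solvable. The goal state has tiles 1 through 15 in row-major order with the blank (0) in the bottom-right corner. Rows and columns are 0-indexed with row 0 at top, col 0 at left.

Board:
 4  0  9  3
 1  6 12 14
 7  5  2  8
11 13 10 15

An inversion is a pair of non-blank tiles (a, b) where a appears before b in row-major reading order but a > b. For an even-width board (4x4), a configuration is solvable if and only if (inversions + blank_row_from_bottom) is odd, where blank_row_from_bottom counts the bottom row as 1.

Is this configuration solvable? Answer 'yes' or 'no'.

Inversions: 32
Blank is in row 0 (0-indexed from top), which is row 4 counting from the bottom (bottom = 1).
32 + 4 = 36, which is even, so the puzzle is not solvable.

Answer: no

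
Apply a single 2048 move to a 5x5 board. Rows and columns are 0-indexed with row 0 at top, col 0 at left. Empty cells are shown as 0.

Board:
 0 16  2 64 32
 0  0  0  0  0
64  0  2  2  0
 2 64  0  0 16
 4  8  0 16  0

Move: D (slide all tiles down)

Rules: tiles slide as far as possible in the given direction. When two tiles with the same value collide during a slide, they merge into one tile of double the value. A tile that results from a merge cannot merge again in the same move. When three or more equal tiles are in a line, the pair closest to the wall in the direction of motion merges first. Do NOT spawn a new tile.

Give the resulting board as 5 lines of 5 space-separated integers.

Answer:  0  0  0  0  0
 0  0  0  0  0
64 16  0 64  0
 2 64  0  2 32
 4  8  4 16 16

Derivation:
Slide down:
col 0: [0, 0, 64, 2, 4] -> [0, 0, 64, 2, 4]
col 1: [16, 0, 0, 64, 8] -> [0, 0, 16, 64, 8]
col 2: [2, 0, 2, 0, 0] -> [0, 0, 0, 0, 4]
col 3: [64, 0, 2, 0, 16] -> [0, 0, 64, 2, 16]
col 4: [32, 0, 0, 16, 0] -> [0, 0, 0, 32, 16]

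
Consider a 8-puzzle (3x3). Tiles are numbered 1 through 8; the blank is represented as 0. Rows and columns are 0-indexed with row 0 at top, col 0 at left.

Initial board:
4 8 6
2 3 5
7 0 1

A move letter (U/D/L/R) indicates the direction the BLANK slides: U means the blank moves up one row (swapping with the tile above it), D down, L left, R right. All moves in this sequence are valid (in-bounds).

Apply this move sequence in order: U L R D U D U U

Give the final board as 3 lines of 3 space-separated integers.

Answer: 4 0 6
2 8 5
7 3 1

Derivation:
After move 1 (U):
4 8 6
2 0 5
7 3 1

After move 2 (L):
4 8 6
0 2 5
7 3 1

After move 3 (R):
4 8 6
2 0 5
7 3 1

After move 4 (D):
4 8 6
2 3 5
7 0 1

After move 5 (U):
4 8 6
2 0 5
7 3 1

After move 6 (D):
4 8 6
2 3 5
7 0 1

After move 7 (U):
4 8 6
2 0 5
7 3 1

After move 8 (U):
4 0 6
2 8 5
7 3 1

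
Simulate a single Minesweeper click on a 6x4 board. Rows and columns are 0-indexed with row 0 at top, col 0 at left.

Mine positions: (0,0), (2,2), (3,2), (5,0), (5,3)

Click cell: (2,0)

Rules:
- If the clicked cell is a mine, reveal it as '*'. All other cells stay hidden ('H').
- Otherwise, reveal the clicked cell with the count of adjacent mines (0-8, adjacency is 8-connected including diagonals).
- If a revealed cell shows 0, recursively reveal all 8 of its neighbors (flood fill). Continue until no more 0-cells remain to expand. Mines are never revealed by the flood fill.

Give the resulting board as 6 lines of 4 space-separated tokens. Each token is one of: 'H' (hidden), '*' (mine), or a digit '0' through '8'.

H H H H
1 2 H H
0 2 H H
0 2 H H
1 2 H H
H H H H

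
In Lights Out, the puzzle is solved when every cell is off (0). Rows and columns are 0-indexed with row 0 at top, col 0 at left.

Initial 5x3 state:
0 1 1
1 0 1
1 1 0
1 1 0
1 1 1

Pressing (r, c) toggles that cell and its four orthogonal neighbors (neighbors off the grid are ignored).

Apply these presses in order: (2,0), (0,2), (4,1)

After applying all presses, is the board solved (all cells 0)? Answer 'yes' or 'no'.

Answer: yes

Derivation:
After press 1 at (2,0):
0 1 1
0 0 1
0 0 0
0 1 0
1 1 1

After press 2 at (0,2):
0 0 0
0 0 0
0 0 0
0 1 0
1 1 1

After press 3 at (4,1):
0 0 0
0 0 0
0 0 0
0 0 0
0 0 0

Lights still on: 0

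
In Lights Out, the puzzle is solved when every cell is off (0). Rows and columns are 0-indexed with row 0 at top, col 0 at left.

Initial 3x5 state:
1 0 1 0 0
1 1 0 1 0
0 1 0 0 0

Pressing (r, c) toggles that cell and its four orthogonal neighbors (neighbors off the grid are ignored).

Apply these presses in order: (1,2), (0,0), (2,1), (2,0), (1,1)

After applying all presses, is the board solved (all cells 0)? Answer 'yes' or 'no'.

After press 1 at (1,2):
1 0 0 0 0
1 0 1 0 0
0 1 1 0 0

After press 2 at (0,0):
0 1 0 0 0
0 0 1 0 0
0 1 1 0 0

After press 3 at (2,1):
0 1 0 0 0
0 1 1 0 0
1 0 0 0 0

After press 4 at (2,0):
0 1 0 0 0
1 1 1 0 0
0 1 0 0 0

After press 5 at (1,1):
0 0 0 0 0
0 0 0 0 0
0 0 0 0 0

Lights still on: 0

Answer: yes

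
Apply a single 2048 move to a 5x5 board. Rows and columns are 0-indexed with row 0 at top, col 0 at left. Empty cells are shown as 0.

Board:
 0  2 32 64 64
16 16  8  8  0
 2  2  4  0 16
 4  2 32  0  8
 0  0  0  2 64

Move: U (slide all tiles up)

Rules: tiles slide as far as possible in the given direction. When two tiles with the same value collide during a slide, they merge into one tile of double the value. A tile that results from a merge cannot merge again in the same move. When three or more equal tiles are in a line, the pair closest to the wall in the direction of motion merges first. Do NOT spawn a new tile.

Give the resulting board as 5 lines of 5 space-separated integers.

Slide up:
col 0: [0, 16, 2, 4, 0] -> [16, 2, 4, 0, 0]
col 1: [2, 16, 2, 2, 0] -> [2, 16, 4, 0, 0]
col 2: [32, 8, 4, 32, 0] -> [32, 8, 4, 32, 0]
col 3: [64, 8, 0, 0, 2] -> [64, 8, 2, 0, 0]
col 4: [64, 0, 16, 8, 64] -> [64, 16, 8, 64, 0]

Answer: 16  2 32 64 64
 2 16  8  8 16
 4  4  4  2  8
 0  0 32  0 64
 0  0  0  0  0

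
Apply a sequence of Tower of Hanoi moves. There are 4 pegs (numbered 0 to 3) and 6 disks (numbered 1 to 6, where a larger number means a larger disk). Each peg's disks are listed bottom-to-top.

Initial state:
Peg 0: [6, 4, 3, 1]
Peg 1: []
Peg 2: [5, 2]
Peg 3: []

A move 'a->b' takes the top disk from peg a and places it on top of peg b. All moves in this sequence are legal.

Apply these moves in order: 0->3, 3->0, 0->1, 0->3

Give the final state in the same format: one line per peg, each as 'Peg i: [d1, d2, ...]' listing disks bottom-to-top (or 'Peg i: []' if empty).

After move 1 (0->3):
Peg 0: [6, 4, 3]
Peg 1: []
Peg 2: [5, 2]
Peg 3: [1]

After move 2 (3->0):
Peg 0: [6, 4, 3, 1]
Peg 1: []
Peg 2: [5, 2]
Peg 3: []

After move 3 (0->1):
Peg 0: [6, 4, 3]
Peg 1: [1]
Peg 2: [5, 2]
Peg 3: []

After move 4 (0->3):
Peg 0: [6, 4]
Peg 1: [1]
Peg 2: [5, 2]
Peg 3: [3]

Answer: Peg 0: [6, 4]
Peg 1: [1]
Peg 2: [5, 2]
Peg 3: [3]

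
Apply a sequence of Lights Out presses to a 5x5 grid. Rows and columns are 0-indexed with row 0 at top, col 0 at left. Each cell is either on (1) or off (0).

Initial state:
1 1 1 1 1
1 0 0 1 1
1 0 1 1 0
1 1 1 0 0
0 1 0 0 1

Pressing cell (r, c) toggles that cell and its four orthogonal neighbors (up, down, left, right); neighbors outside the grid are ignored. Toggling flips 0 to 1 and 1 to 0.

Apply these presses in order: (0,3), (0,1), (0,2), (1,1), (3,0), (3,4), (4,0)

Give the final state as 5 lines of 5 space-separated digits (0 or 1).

After press 1 at (0,3):
1 1 0 0 0
1 0 0 0 1
1 0 1 1 0
1 1 1 0 0
0 1 0 0 1

After press 2 at (0,1):
0 0 1 0 0
1 1 0 0 1
1 0 1 1 0
1 1 1 0 0
0 1 0 0 1

After press 3 at (0,2):
0 1 0 1 0
1 1 1 0 1
1 0 1 1 0
1 1 1 0 0
0 1 0 0 1

After press 4 at (1,1):
0 0 0 1 0
0 0 0 0 1
1 1 1 1 0
1 1 1 0 0
0 1 0 0 1

After press 5 at (3,0):
0 0 0 1 0
0 0 0 0 1
0 1 1 1 0
0 0 1 0 0
1 1 0 0 1

After press 6 at (3,4):
0 0 0 1 0
0 0 0 0 1
0 1 1 1 1
0 0 1 1 1
1 1 0 0 0

After press 7 at (4,0):
0 0 0 1 0
0 0 0 0 1
0 1 1 1 1
1 0 1 1 1
0 0 0 0 0

Answer: 0 0 0 1 0
0 0 0 0 1
0 1 1 1 1
1 0 1 1 1
0 0 0 0 0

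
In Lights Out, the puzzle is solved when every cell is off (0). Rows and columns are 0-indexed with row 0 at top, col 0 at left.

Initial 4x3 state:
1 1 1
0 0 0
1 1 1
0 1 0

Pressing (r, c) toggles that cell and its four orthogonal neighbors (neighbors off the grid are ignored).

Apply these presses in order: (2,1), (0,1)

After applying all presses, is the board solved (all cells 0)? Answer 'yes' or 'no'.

Answer: yes

Derivation:
After press 1 at (2,1):
1 1 1
0 1 0
0 0 0
0 0 0

After press 2 at (0,1):
0 0 0
0 0 0
0 0 0
0 0 0

Lights still on: 0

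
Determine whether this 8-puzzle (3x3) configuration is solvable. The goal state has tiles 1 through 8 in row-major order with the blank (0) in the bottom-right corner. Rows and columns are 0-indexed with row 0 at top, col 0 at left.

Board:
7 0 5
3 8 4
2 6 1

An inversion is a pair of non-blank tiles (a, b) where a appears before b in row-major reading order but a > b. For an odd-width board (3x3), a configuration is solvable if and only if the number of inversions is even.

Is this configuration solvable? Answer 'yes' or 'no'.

Answer: yes

Derivation:
Inversions (pairs i<j in row-major order where tile[i] > tile[j] > 0): 20
20 is even, so the puzzle is solvable.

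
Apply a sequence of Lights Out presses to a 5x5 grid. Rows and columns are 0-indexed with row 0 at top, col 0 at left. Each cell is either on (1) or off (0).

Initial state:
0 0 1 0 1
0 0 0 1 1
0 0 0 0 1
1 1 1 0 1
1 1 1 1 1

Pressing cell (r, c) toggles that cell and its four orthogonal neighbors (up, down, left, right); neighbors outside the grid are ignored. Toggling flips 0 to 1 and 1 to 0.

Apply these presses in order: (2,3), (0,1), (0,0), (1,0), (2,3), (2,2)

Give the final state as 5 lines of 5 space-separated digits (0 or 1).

Answer: 1 0 0 0 1
0 0 1 1 1
1 1 1 1 1
1 1 0 0 1
1 1 1 1 1

Derivation:
After press 1 at (2,3):
0 0 1 0 1
0 0 0 0 1
0 0 1 1 0
1 1 1 1 1
1 1 1 1 1

After press 2 at (0,1):
1 1 0 0 1
0 1 0 0 1
0 0 1 1 0
1 1 1 1 1
1 1 1 1 1

After press 3 at (0,0):
0 0 0 0 1
1 1 0 0 1
0 0 1 1 0
1 1 1 1 1
1 1 1 1 1

After press 4 at (1,0):
1 0 0 0 1
0 0 0 0 1
1 0 1 1 0
1 1 1 1 1
1 1 1 1 1

After press 5 at (2,3):
1 0 0 0 1
0 0 0 1 1
1 0 0 0 1
1 1 1 0 1
1 1 1 1 1

After press 6 at (2,2):
1 0 0 0 1
0 0 1 1 1
1 1 1 1 1
1 1 0 0 1
1 1 1 1 1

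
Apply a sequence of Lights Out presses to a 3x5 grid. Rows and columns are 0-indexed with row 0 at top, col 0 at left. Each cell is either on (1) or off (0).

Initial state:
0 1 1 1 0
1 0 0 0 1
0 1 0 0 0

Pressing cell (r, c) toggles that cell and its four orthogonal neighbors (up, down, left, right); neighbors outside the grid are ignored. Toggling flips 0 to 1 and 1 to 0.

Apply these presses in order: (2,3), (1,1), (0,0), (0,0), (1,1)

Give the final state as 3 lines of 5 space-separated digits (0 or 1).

After press 1 at (2,3):
0 1 1 1 0
1 0 0 1 1
0 1 1 1 1

After press 2 at (1,1):
0 0 1 1 0
0 1 1 1 1
0 0 1 1 1

After press 3 at (0,0):
1 1 1 1 0
1 1 1 1 1
0 0 1 1 1

After press 4 at (0,0):
0 0 1 1 0
0 1 1 1 1
0 0 1 1 1

After press 5 at (1,1):
0 1 1 1 0
1 0 0 1 1
0 1 1 1 1

Answer: 0 1 1 1 0
1 0 0 1 1
0 1 1 1 1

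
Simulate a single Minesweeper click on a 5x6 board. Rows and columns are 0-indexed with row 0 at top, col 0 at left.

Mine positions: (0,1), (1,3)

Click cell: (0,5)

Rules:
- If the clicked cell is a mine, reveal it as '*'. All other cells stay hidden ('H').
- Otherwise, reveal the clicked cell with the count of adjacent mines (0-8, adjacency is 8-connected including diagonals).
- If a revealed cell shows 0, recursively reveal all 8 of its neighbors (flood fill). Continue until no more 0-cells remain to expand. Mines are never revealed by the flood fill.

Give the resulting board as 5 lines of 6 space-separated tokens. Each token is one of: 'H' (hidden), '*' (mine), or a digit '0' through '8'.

H H H H 1 0
1 1 2 H 1 0
0 0 1 1 1 0
0 0 0 0 0 0
0 0 0 0 0 0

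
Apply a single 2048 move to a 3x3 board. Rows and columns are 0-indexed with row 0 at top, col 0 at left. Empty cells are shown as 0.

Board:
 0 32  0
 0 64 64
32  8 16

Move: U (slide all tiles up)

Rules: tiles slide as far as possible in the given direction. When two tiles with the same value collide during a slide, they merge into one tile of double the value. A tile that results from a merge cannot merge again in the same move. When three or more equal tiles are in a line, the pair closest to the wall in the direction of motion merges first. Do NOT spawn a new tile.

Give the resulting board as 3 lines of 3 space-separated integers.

Answer: 32 32 64
 0 64 16
 0  8  0

Derivation:
Slide up:
col 0: [0, 0, 32] -> [32, 0, 0]
col 1: [32, 64, 8] -> [32, 64, 8]
col 2: [0, 64, 16] -> [64, 16, 0]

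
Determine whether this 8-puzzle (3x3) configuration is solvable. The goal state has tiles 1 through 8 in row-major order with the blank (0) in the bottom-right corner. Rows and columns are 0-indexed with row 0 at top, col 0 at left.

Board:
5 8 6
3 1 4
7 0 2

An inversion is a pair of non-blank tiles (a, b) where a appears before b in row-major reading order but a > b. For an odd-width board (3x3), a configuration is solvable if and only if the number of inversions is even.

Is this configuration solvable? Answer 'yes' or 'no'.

Answer: yes

Derivation:
Inversions (pairs i<j in row-major order where tile[i] > tile[j] > 0): 18
18 is even, so the puzzle is solvable.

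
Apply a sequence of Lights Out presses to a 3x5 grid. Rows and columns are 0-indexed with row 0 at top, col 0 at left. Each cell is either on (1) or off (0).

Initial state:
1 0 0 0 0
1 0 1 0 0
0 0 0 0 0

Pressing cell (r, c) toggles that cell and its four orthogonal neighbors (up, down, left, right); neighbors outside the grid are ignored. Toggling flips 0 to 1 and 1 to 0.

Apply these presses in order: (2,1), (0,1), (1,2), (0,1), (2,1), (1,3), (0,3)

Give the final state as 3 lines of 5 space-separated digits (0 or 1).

After press 1 at (2,1):
1 0 0 0 0
1 1 1 0 0
1 1 1 0 0

After press 2 at (0,1):
0 1 1 0 0
1 0 1 0 0
1 1 1 0 0

After press 3 at (1,2):
0 1 0 0 0
1 1 0 1 0
1 1 0 0 0

After press 4 at (0,1):
1 0 1 0 0
1 0 0 1 0
1 1 0 0 0

After press 5 at (2,1):
1 0 1 0 0
1 1 0 1 0
0 0 1 0 0

After press 6 at (1,3):
1 0 1 1 0
1 1 1 0 1
0 0 1 1 0

After press 7 at (0,3):
1 0 0 0 1
1 1 1 1 1
0 0 1 1 0

Answer: 1 0 0 0 1
1 1 1 1 1
0 0 1 1 0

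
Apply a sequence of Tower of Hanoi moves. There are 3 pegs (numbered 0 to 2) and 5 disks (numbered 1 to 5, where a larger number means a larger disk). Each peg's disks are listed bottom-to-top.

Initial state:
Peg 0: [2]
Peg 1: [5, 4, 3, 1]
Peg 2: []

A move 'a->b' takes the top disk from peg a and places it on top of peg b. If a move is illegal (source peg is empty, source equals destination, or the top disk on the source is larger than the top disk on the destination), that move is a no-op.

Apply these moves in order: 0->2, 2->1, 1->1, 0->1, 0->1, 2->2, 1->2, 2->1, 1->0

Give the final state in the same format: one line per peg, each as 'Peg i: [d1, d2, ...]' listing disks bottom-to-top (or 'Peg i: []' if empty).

After move 1 (0->2):
Peg 0: []
Peg 1: [5, 4, 3, 1]
Peg 2: [2]

After move 2 (2->1):
Peg 0: []
Peg 1: [5, 4, 3, 1]
Peg 2: [2]

After move 3 (1->1):
Peg 0: []
Peg 1: [5, 4, 3, 1]
Peg 2: [2]

After move 4 (0->1):
Peg 0: []
Peg 1: [5, 4, 3, 1]
Peg 2: [2]

After move 5 (0->1):
Peg 0: []
Peg 1: [5, 4, 3, 1]
Peg 2: [2]

After move 6 (2->2):
Peg 0: []
Peg 1: [5, 4, 3, 1]
Peg 2: [2]

After move 7 (1->2):
Peg 0: []
Peg 1: [5, 4, 3]
Peg 2: [2, 1]

After move 8 (2->1):
Peg 0: []
Peg 1: [5, 4, 3, 1]
Peg 2: [2]

After move 9 (1->0):
Peg 0: [1]
Peg 1: [5, 4, 3]
Peg 2: [2]

Answer: Peg 0: [1]
Peg 1: [5, 4, 3]
Peg 2: [2]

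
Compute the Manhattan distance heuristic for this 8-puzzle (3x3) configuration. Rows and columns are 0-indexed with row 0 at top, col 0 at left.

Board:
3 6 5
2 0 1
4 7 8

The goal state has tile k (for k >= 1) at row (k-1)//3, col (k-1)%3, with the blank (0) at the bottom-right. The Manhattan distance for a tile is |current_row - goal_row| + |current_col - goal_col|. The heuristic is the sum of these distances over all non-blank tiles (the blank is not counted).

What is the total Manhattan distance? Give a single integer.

Tile 3: (0,0)->(0,2) = 2
Tile 6: (0,1)->(1,2) = 2
Tile 5: (0,2)->(1,1) = 2
Tile 2: (1,0)->(0,1) = 2
Tile 1: (1,2)->(0,0) = 3
Tile 4: (2,0)->(1,0) = 1
Tile 7: (2,1)->(2,0) = 1
Tile 8: (2,2)->(2,1) = 1
Sum: 2 + 2 + 2 + 2 + 3 + 1 + 1 + 1 = 14

Answer: 14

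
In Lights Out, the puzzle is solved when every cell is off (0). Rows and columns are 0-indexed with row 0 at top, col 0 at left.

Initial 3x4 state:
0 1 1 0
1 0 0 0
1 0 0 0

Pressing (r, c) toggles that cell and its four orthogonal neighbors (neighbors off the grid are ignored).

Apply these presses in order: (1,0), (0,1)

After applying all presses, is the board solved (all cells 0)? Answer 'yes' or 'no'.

Answer: yes

Derivation:
After press 1 at (1,0):
1 1 1 0
0 1 0 0
0 0 0 0

After press 2 at (0,1):
0 0 0 0
0 0 0 0
0 0 0 0

Lights still on: 0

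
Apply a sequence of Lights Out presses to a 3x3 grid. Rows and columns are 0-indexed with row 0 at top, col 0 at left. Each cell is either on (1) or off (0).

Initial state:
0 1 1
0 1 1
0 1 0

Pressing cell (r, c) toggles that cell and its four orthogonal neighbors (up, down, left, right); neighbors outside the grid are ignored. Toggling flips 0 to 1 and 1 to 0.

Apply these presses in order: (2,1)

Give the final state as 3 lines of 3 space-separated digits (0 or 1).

After press 1 at (2,1):
0 1 1
0 0 1
1 0 1

Answer: 0 1 1
0 0 1
1 0 1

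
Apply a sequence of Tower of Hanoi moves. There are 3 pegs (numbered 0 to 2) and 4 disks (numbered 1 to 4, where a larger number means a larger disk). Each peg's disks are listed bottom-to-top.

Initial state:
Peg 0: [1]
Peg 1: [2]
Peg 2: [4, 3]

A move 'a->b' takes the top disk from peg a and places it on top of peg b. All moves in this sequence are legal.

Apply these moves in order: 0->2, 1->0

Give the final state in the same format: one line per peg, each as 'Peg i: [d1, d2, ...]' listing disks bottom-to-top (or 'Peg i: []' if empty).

After move 1 (0->2):
Peg 0: []
Peg 1: [2]
Peg 2: [4, 3, 1]

After move 2 (1->0):
Peg 0: [2]
Peg 1: []
Peg 2: [4, 3, 1]

Answer: Peg 0: [2]
Peg 1: []
Peg 2: [4, 3, 1]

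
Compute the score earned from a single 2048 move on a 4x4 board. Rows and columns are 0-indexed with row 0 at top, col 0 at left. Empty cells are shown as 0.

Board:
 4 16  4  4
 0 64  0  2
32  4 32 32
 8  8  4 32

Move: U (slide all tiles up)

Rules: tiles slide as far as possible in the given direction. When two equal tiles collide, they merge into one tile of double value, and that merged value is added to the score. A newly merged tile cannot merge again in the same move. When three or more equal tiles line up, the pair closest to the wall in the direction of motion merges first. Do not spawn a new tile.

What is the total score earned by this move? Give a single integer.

Slide up:
col 0: [4, 0, 32, 8] -> [4, 32, 8, 0]  score +0 (running 0)
col 1: [16, 64, 4, 8] -> [16, 64, 4, 8]  score +0 (running 0)
col 2: [4, 0, 32, 4] -> [4, 32, 4, 0]  score +0 (running 0)
col 3: [4, 2, 32, 32] -> [4, 2, 64, 0]  score +64 (running 64)
Board after move:
 4 16  4  4
32 64 32  2
 8  4  4 64
 0  8  0  0

Answer: 64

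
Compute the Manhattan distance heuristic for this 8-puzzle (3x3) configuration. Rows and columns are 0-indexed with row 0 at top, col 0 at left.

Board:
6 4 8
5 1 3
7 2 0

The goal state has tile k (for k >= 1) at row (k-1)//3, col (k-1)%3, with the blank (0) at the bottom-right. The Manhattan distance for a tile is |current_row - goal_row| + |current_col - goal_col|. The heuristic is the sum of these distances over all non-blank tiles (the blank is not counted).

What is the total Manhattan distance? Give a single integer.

Answer: 14

Derivation:
Tile 6: (0,0)->(1,2) = 3
Tile 4: (0,1)->(1,0) = 2
Tile 8: (0,2)->(2,1) = 3
Tile 5: (1,0)->(1,1) = 1
Tile 1: (1,1)->(0,0) = 2
Tile 3: (1,2)->(0,2) = 1
Tile 7: (2,0)->(2,0) = 0
Tile 2: (2,1)->(0,1) = 2
Sum: 3 + 2 + 3 + 1 + 2 + 1 + 0 + 2 = 14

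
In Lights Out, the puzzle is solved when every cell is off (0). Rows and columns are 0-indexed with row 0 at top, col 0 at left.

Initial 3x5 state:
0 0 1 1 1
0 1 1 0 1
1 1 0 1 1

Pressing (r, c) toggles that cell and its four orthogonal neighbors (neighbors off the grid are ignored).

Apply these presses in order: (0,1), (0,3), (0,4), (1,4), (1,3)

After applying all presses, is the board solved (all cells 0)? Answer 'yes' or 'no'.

After press 1 at (0,1):
1 1 0 1 1
0 0 1 0 1
1 1 0 1 1

After press 2 at (0,3):
1 1 1 0 0
0 0 1 1 1
1 1 0 1 1

After press 3 at (0,4):
1 1 1 1 1
0 0 1 1 0
1 1 0 1 1

After press 4 at (1,4):
1 1 1 1 0
0 0 1 0 1
1 1 0 1 0

After press 5 at (1,3):
1 1 1 0 0
0 0 0 1 0
1 1 0 0 0

Lights still on: 6

Answer: no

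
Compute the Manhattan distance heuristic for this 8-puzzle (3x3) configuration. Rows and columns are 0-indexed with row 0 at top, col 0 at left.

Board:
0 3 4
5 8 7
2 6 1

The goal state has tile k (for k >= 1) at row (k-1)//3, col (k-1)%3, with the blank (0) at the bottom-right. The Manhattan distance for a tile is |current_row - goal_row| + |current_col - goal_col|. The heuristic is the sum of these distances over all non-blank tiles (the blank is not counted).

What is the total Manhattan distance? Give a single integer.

Answer: 18

Derivation:
Tile 3: (0,1)->(0,2) = 1
Tile 4: (0,2)->(1,0) = 3
Tile 5: (1,0)->(1,1) = 1
Tile 8: (1,1)->(2,1) = 1
Tile 7: (1,2)->(2,0) = 3
Tile 2: (2,0)->(0,1) = 3
Tile 6: (2,1)->(1,2) = 2
Tile 1: (2,2)->(0,0) = 4
Sum: 1 + 3 + 1 + 1 + 3 + 3 + 2 + 4 = 18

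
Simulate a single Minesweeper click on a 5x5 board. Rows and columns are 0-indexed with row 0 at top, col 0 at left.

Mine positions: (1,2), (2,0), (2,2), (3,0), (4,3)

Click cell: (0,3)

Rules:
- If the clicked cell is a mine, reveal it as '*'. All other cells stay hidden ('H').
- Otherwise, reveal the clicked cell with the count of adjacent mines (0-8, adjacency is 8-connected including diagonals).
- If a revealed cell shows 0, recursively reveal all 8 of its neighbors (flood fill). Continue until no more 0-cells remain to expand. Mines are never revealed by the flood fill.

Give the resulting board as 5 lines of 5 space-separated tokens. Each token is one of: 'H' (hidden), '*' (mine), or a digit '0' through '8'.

H H H 1 H
H H H H H
H H H H H
H H H H H
H H H H H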